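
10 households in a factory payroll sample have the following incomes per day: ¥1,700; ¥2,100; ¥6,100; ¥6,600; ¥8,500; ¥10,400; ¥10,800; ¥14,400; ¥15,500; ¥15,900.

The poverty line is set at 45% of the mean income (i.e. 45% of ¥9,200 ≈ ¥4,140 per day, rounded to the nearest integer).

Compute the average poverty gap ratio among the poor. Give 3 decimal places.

Below the line: ¥1,700, ¥2,100 (q = 2 of N = 10).
Shortfall ratios (z−y)/z: 0.5894, 0.4928; sum = 1.082126.
I averages over the q = 2 poor units only: 1.082126 / 2 = 0.541.

0.541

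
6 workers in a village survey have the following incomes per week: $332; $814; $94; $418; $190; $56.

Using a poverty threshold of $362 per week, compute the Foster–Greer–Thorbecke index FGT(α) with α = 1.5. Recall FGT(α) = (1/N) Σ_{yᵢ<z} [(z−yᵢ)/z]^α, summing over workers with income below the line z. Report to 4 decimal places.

0.2943

Poor units: $56, $94, $190, $332 (q = 4 of N = 6).
Relative gaps: (362−56)/362 = 0.8453; (362−94)/362 = 0.7403; (362−190)/362 = 0.4751; (362−332)/362 = 0.0829.
Raised to α = 1.5: 0.77718; 0.63700; 0.32751; 0.02386.
Sum = 1.765547; FGT(1.5) = 1.765547 / 6 = 0.2943.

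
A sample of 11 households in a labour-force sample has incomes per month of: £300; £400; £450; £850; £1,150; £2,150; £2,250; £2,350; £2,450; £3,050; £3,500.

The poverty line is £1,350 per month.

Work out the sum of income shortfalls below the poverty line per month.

Below the line: £300, £400, £450, £850, £1,150 (q = 5 of N = 11).
Individual gaps: 1350−300 = 1050; 1350−400 = 950; 1350−450 = 900; 1350−850 = 500; 1350−1150 = 200.
Aggregate gap = £3,600.

£3,600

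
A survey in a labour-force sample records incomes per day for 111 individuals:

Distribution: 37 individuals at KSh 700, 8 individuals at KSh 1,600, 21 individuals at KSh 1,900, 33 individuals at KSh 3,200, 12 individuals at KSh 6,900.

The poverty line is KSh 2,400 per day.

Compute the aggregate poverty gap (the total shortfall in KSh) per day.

Below the line: 37×KSh 700, 8×KSh 1,600, 21×KSh 1,900 (q = 66 of N = 111).
Individual gaps: 37×(2400−700) = 62900; 8×(2400−1600) = 6400; 21×(2400−1900) = 10500.
Aggregate gap = KSh 79,800.

KSh 79,800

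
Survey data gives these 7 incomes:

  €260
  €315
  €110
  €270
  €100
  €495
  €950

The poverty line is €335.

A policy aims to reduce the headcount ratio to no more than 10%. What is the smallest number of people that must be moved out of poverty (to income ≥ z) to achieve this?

5

5 of the 7 people are poor, so H = 5/7 = 0.714.
A headcount ratio of at most 10% allows at most ⌊0.10 × 7⌋ = 0 poor people.
So at least 5 − 0 = 5 must be lifted.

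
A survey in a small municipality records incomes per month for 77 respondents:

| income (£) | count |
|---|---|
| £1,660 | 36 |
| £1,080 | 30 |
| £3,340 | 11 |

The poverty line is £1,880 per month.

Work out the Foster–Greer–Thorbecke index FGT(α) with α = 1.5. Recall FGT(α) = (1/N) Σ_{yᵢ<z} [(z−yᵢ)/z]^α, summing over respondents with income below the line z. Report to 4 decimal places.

Incomes under z: 30×£1,080, 36×£1,660 (q = 66 of N = 77).
Gap ratios (z−y)/z: (1880−1080)/1880 = 0.4255 (×30); (1880−1660)/1880 = 0.1170 (×36).
Raised to α = 1.5: 0.27759 (×30); 0.04003 (×36).
Sum = 9.768711; FGT(1.5) = 9.768711 / 77 = 0.1269.

0.1269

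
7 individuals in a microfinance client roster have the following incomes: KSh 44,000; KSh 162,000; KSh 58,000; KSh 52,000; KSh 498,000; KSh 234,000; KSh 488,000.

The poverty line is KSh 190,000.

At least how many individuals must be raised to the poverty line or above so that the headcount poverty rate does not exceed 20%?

Currently q = 4 of N = 7 are below the line (H = 0.571).
A headcount ratio of at most 20% allows at most ⌊0.20 × 7⌋ = 1 poor individuals.
So at least 4 − 1 = 3 must be lifted.

3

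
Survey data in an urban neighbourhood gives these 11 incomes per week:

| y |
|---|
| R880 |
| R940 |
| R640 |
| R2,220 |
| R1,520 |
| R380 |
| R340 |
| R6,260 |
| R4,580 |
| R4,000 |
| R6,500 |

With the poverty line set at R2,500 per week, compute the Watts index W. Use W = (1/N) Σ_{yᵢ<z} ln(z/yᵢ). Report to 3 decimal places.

0.716

Below z: R340, R380, R640, R880, R940, R1,520, R2,220 (q = 7 of N = 11).
Log gaps: ln(2500/340) = 1.9951; ln(2500/380) = 1.8839; ln(2500/640) = 1.3626; ln(2500/880) = 1.0441; ln(2500/940) = 0.9782; ln(2500/1520) = 0.4976; ln(2500/2220) = 0.1188.
W = 7.880207 / 11 = 0.716.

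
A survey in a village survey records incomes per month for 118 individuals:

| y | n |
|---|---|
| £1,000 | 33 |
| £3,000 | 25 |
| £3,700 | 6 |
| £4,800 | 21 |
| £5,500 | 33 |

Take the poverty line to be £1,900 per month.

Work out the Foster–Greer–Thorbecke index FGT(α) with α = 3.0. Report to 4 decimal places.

0.0297

Below the line: 33×£1,000 (q = 33 of N = 118).
Normalized shortfalls: (1900−1000)/1900 = 0.4737 (×33).
Raised to α = 3.0: 0.10628 (×33).
Sum = 3.507363; FGT(3.0) = 3.507363 / 118 = 0.0297.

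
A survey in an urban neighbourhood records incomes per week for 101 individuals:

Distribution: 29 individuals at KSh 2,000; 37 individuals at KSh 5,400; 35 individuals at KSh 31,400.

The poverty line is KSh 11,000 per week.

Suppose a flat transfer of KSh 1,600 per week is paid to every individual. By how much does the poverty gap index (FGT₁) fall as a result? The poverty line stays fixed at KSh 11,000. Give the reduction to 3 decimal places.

Before: below the line — 29×KSh 2,000, 37×KSh 5,400; poverty gap index (FGT₁) = 0.42142.
After the KSh 1,600 transfer: below the line — 29×KSh 3,600, 37×KSh 7,000; poverty gap index (FGT₁) = 0.32637.
Reduction = 0.42142 − 0.32637 = 0.095.

0.095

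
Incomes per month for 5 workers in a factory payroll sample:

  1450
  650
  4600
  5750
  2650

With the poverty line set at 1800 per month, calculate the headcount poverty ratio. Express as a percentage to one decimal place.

40.0%

2 of the 5 workers have income below 1800.
H = 2/5 = 40.0%.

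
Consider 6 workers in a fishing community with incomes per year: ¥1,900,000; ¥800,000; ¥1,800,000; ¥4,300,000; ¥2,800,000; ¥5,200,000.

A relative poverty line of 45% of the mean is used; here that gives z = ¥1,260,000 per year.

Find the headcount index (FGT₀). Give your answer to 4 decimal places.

1 of the 6 workers have income below ¥1,260,000.
H = 1/6 = 0.1667.

0.1667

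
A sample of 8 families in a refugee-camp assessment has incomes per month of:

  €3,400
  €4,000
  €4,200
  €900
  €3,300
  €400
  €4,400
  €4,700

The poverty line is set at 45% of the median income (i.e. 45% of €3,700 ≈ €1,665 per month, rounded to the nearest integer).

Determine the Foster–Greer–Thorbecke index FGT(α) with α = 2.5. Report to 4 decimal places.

Incomes under z: €400, €900 (q = 2 of N = 8).
Relative gaps: (1665−400)/1665 = 0.7598; (1665−900)/1665 = 0.4595.
Raised to α = 2.5: 0.50314; 0.14309.
Sum = 0.646235; FGT(2.5) = 0.646235 / 8 = 0.0808.

0.0808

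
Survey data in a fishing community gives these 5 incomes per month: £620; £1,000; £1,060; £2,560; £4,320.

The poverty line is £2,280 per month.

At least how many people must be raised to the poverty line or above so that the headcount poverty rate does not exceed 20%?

3 of the 5 people are poor, so H = 3/5 = 0.600.
A headcount ratio of at most 20% allows at most ⌊0.20 × 5⌋ = 1 poor people.
So at least 3 − 1 = 2 must be lifted.

2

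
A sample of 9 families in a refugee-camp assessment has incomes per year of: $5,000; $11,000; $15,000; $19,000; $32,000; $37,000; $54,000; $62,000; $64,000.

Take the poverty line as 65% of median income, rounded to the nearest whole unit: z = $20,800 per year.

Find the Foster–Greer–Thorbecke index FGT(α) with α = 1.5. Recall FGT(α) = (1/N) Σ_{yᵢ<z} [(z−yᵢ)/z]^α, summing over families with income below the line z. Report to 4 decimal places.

Poor units: $5,000, $11,000, $15,000, $19,000 (q = 4 of N = 9).
Gap ratios (z−y)/z: (20800−5000)/20800 = 0.7596; (20800−11000)/20800 = 0.4712; (20800−15000)/20800 = 0.2788; (20800−19000)/20800 = 0.0865.
Raised to α = 1.5: 0.66205; 0.32340; 0.14725; 0.02546.
Sum = 1.158157; FGT(1.5) = 1.158157 / 9 = 0.1287.

0.1287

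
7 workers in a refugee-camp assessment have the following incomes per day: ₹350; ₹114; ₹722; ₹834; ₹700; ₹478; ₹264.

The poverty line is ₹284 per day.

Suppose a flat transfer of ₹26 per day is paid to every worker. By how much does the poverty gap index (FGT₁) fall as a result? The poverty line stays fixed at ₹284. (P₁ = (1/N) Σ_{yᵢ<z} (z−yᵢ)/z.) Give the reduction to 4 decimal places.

Before: below the line — ₹114, ₹264; poverty gap index (FGT₁) = 0.095573.
After the ₹26 transfer: below the line — ₹140; poverty gap index (FGT₁) = 0.072435.
Reduction = 0.095573 − 0.072435 = 0.0231.

0.0231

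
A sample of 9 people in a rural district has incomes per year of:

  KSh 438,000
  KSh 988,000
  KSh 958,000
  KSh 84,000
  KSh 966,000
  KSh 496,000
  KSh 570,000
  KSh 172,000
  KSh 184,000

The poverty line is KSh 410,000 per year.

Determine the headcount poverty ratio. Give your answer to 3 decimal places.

0.333

3 of the 9 people have income below KSh 410,000.
H = 3/9 = 0.333.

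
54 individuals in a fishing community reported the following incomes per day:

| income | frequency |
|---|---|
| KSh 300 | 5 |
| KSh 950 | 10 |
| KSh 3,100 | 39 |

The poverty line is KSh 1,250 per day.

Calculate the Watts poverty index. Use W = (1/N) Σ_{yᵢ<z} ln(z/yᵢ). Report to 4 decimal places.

Below the line: 5×KSh 300, 10×KSh 950 (q = 15 of N = 54).
Log shortfalls: ln(1250/300) = 1.4271 (×5); ln(1250/950) = 0.2744 (×10).
W = 9.879950 / 54 = 0.1830.

0.1830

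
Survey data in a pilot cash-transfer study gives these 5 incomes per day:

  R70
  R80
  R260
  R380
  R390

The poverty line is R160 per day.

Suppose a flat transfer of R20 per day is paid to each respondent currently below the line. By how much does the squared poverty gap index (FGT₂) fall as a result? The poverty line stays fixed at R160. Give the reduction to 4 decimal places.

0.0469

Before: below the line — R70, R80; squared poverty gap index (FGT₂) = 0.113281.
After the R20 transfer: below the line — R90, R100; squared poverty gap index (FGT₂) = 0.066406.
Reduction = 0.113281 − 0.066406 = 0.0469.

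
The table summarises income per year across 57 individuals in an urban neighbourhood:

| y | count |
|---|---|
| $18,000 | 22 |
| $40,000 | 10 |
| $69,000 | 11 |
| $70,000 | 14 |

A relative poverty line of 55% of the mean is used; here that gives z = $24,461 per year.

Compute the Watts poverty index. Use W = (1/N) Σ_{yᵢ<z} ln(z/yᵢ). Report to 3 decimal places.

Incomes under z: 22×$18,000 (q = 22 of N = 57).
Log gaps: ln(24461/18000) = 0.3067 (×22).
W = 6.747582 / 57 = 0.118.

0.118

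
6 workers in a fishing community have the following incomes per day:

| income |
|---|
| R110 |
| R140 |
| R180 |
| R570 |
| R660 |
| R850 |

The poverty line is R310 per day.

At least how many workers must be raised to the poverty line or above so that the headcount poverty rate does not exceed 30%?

3 of the 6 workers are poor, so H = 3/6 = 0.500.
A headcount ratio of at most 30% allows at most ⌊0.30 × 6⌋ = 1 poor workers.
So at least 3 − 1 = 2 must be lifted.

2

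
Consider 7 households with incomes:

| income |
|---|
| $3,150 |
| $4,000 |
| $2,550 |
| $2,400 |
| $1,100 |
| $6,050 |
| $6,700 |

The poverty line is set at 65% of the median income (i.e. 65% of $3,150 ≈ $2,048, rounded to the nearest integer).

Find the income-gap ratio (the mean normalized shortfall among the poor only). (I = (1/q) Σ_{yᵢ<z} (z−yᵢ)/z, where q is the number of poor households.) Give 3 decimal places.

0.463

Poor units: $1,100 (q = 1 of N = 7).
Shortfall ratios (z−y)/z: 0.4629; sum = 0.462891.
I averages over the q = 1 poor units only: 0.462891 / 1 = 0.463.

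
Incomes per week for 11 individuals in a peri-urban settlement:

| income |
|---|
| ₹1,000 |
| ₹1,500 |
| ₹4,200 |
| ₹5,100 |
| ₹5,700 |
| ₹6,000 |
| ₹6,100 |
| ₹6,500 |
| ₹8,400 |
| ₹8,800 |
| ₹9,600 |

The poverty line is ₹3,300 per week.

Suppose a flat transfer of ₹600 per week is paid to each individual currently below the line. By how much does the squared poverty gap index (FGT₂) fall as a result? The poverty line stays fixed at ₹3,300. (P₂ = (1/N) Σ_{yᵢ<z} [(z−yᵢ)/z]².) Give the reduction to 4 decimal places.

0.0351

Before: below the line — ₹1,000, ₹1,500; squared poverty gap index (FGT₂) = 0.071208.
After the ₹600 transfer: below the line — ₹1,600, ₹2,100; squared poverty gap index (FGT₂) = 0.036147.
Reduction = 0.071208 − 0.036147 = 0.0351.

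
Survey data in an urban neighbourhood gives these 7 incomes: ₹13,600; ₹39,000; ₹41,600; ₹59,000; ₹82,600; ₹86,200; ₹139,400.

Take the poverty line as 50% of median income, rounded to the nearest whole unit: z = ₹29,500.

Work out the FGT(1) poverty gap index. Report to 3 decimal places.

0.077

Poor units: ₹13,600 (q = 1 of N = 7).
Normalized shortfalls: (29500−13600)/29500 = 0.5390.
Sum of shortfalls = 0.538983; P₁ averages over all N: 0.538983 / 7 = 0.077.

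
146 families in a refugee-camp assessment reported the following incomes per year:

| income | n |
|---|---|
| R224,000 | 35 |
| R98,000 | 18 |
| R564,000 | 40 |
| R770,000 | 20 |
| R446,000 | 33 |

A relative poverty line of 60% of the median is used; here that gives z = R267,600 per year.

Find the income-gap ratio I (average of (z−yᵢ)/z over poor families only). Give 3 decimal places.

0.323

Below the line: 18×R98,000, 35×R224,000 (q = 53 of N = 146).
Shortfall ratios (z−y)/z: 0.6338 (×18), 0.1629 (×35); sum = 17.110613.
I averages over the q = 53 poor units only: 17.110613 / 53 = 0.323.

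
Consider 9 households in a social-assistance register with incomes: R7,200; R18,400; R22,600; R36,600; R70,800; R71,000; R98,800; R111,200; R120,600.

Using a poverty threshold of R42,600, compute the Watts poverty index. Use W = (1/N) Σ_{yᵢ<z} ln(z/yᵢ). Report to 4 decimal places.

0.3781

Poor units: R7,200, R18,400, R22,600, R36,600 (q = 4 of N = 9).
ln(z/y) terms: ln(42600/7200) = 1.7778; ln(42600/18400) = 0.8395; ln(42600/22600) = 0.6339; ln(42600/36600) = 0.1518.
W = 3.402987 / 9 = 0.3781.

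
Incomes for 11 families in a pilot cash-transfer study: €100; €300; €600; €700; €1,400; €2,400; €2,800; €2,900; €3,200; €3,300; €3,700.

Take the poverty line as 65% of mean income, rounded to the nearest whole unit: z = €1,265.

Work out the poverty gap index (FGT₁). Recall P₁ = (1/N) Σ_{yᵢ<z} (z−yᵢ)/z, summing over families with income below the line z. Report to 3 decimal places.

0.241

Below z: €100, €300, €600, €700 (q = 4 of N = 11).
Normalized shortfalls: (1265−100)/1265 = 0.9209; (1265−300)/1265 = 0.7628; (1265−600)/1265 = 0.5257; (1265−700)/1265 = 0.4466.
Σ = 2.656126. Dividing by the full population N = 11 gives P₁ = 0.241.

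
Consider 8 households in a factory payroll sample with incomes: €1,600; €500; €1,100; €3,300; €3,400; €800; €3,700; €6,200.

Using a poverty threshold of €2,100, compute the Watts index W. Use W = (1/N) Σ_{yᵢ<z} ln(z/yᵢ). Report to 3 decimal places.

Below the line: €500, €800, €1,100, €1,600 (q = 4 of N = 8).
Log gaps: ln(2100/500) = 1.4351; ln(2100/800) = 0.9651; ln(2100/1100) = 0.6466; ln(2100/1600) = 0.2719.
W = 3.318726 / 8 = 0.415.

0.415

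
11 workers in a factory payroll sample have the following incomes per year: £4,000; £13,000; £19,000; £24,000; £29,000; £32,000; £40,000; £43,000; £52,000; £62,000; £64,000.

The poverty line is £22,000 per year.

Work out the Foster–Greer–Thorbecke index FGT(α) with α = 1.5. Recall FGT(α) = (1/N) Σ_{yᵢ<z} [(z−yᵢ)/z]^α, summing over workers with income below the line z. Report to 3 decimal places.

Poor units: £4,000, £13,000, £19,000 (q = 3 of N = 11).
Gap ratios (z−y)/z: (22000−4000)/22000 = 0.8182; (22000−13000)/22000 = 0.4091; (22000−19000)/22000 = 0.1364.
Raised to α = 1.5: 0.74007; 0.26166; 0.05036.
Sum = 1.052084; FGT(1.5) = 1.052084 / 11 = 0.096.

0.096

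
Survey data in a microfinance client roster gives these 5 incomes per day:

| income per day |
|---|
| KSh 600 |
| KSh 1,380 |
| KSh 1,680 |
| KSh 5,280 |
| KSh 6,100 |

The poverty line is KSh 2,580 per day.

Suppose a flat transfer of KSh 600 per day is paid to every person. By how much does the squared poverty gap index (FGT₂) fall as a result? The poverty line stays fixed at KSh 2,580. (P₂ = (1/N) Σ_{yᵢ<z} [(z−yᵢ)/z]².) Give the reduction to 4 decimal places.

0.1147

Before: below the line — KSh 600, KSh 1,380, KSh 1,680; squared poverty gap index (FGT₂) = 0.185398.
After the KSh 600 transfer: below the line — KSh 1,200, KSh 1,980, KSh 2,280; squared poverty gap index (FGT₂) = 0.070741.
Reduction = 0.185398 − 0.070741 = 0.1147.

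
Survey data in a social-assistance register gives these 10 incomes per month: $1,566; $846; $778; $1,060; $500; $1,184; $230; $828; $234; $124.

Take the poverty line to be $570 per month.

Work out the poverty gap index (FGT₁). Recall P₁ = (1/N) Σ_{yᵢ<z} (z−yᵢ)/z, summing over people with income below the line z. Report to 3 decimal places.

Below z: $124, $230, $234, $500 (q = 4 of N = 10).
Gap ratios (z−y)/z: (570−124)/570 = 0.7825; (570−230)/570 = 0.5965; (570−234)/570 = 0.5895; (570−500)/570 = 0.1228.
Sum of shortfalls = 2.091228; P₁ averages over all N: 2.091228 / 10 = 0.209.

0.209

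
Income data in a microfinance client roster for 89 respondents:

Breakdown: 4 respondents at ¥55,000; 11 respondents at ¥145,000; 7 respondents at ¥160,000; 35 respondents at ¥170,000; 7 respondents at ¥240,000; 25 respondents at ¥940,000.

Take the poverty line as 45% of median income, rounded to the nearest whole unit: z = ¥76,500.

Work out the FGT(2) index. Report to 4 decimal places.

0.0035

Below the line: 4×¥55,000 (q = 4 of N = 89).
Gap ratios (z−y)/z: (76500−55000)/76500 = 0.2810 (×4).
Squared: 0.0790 (×4).
Sum = 0.315947; P₂ = 0.315947 / 89 = 0.0035.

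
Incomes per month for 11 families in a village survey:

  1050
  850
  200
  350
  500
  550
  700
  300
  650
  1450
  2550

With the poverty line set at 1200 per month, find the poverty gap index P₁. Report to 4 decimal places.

Poor units: 200, 300, 350, 500, 550, 650, 700, 850, 1050 (q = 9 of N = 11).
Gap ratios (z−y)/z: (1200−200)/1200 = 0.8333; (1200−300)/1200 = 0.7500; (1200−350)/1200 = 0.7083; (1200−500)/1200 = 0.5833; (1200−550)/1200 = 0.5417; (1200−650)/1200 = 0.4583; (1200−700)/1200 = 0.4167; (1200−850)/1200 = 0.2917; (1200−1050)/1200 = 0.1250.
Sum of shortfalls = 4.708333; P₁ averages over all N: 4.708333 / 11 = 0.4280.

0.4280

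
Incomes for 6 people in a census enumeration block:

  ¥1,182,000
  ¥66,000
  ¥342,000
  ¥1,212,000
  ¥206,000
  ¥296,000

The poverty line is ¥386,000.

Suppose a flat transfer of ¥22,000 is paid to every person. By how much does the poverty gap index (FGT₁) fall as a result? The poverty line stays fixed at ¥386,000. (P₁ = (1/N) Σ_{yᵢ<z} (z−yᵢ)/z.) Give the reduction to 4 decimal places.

Before: below the line — ¥66,000, ¥206,000, ¥296,000, ¥342,000; poverty gap index (FGT₁) = 0.273748.
After the ¥22,000 transfer: below the line — ¥88,000, ¥228,000, ¥318,000, ¥364,000; poverty gap index (FGT₁) = 0.235751.
Reduction = 0.273748 − 0.235751 = 0.0380.

0.0380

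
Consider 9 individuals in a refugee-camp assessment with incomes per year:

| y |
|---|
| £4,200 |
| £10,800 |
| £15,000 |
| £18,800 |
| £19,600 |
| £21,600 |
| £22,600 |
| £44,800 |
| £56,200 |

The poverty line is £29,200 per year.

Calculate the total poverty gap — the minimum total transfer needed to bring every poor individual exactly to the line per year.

£91,800

Incomes under z: £4,200, £10,800, £15,000, £18,800, £19,600, £21,600, £22,600 (q = 7 of N = 9).
Individual gaps: 29200−4200 = 25000; 29200−10800 = 18400; 29200−15000 = 14200; 29200−18800 = 10400; 29200−19600 = 9600; 29200−21600 = 7600; 29200−22600 = 6600.
Aggregate gap = £91,800.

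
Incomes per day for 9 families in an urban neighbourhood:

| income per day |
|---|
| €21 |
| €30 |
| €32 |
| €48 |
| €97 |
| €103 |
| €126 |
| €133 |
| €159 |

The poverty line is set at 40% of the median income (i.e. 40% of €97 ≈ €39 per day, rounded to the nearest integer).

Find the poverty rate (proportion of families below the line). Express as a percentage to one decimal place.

3 of the 9 families have income below €39.
H = 3/9 = 33.3%.

33.3%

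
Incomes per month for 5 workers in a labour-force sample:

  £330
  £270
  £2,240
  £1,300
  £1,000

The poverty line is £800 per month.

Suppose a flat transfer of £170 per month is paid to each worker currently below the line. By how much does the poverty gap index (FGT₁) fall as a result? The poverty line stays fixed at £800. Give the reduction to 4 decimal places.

0.0850

Before: below the line — £270, £330; poverty gap index (FGT₁) = 0.250000.
After the £170 transfer: below the line — £440, £500; poverty gap index (FGT₁) = 0.165000.
Reduction = 0.250000 − 0.165000 = 0.0850.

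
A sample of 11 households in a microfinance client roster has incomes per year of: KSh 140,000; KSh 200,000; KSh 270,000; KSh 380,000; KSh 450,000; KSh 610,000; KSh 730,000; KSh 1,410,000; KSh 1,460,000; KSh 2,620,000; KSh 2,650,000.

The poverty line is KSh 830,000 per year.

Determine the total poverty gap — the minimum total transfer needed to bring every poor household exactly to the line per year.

Below the line: KSh 140,000, KSh 200,000, KSh 270,000, KSh 380,000, KSh 450,000, KSh 610,000, KSh 730,000 (q = 7 of N = 11).
Individual gaps: 830000−140000 = 690000; 830000−200000 = 630000; 830000−270000 = 560000; 830000−380000 = 450000; 830000−450000 = 380000; 830000−610000 = 220000; 830000−730000 = 100000.
Aggregate gap = KSh 3,030,000.

KSh 3,030,000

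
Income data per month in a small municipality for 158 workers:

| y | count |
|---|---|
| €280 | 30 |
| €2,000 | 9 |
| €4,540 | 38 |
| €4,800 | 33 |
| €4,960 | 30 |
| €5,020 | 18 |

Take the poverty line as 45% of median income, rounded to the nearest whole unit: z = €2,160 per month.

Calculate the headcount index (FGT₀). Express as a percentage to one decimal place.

39 of the 158 workers have income below €2,160.
H = 39/158 = 24.7%.

24.7%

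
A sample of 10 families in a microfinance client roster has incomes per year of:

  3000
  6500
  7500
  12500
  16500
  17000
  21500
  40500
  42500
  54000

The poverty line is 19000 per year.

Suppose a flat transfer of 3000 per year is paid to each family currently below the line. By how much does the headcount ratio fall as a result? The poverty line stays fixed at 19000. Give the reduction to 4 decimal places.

Before: below the line — 3000, 6500, 7500, 12500, 16500, 17000; headcount ratio = 0.600000.
After the 3000 transfer: below the line — 6000, 9500, 10500, 15500; headcount ratio = 0.400000.
Reduction = 0.600000 − 0.400000 = 0.2000.

0.2000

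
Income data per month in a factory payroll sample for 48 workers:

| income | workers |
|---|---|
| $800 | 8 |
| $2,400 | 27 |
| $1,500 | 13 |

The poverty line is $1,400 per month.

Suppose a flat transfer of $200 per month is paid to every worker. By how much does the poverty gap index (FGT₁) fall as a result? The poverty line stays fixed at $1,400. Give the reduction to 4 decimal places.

Before: below the line — 8×$800; poverty gap index (FGT₁) = 0.071429.
After the $200 transfer: below the line — 8×$1,000; poverty gap index (FGT₁) = 0.047619.
Reduction = 0.071429 − 0.047619 = 0.0238.

0.0238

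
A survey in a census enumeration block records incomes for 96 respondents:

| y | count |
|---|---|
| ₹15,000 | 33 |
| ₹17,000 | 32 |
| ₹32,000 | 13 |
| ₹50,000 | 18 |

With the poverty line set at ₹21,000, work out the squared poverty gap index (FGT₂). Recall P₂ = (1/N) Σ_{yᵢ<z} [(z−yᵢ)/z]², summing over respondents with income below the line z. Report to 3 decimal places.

Incomes under z: 33×₹15,000, 32×₹17,000 (q = 65 of N = 96).
Relative gaps: (21000−15000)/21000 = 0.2857 (×33); (21000−17000)/21000 = 0.1905 (×32).
Squared: 0.0816 (×33); 0.0363 (×32).
Sum = 3.854875; P₂ = 3.854875 / 96 = 0.040.

0.040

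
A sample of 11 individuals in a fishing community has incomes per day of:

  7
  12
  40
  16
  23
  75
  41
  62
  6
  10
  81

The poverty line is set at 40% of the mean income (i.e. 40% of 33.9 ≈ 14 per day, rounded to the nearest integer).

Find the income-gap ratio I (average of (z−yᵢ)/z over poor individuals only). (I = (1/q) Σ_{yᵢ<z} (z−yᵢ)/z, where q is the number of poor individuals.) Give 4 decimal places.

Below z: 6, 7, 10, 12 (q = 4 of N = 11).
Relative gaps: 0.5714, 0.5000, 0.2857, 0.1429; sum = 1.500000.
I averages over the q = 4 poor units only: 1.500000 / 4 = 0.3750.

0.3750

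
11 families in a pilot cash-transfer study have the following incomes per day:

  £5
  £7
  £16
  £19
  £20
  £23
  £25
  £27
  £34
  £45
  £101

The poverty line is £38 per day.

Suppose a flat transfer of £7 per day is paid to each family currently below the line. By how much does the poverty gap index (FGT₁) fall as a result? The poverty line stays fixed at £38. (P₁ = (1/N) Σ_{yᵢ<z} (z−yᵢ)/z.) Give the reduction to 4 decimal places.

0.1435

Before: below the line — £5, £7, £16, £19, £20, £23, £25, £27, £34; poverty gap index (FGT₁) = 0.397129.
After the £7 transfer: below the line — £12, £14, £23, £26, £27, £30, £32, £34; poverty gap index (FGT₁) = 0.253589.
Reduction = 0.397129 − 0.253589 = 0.1435.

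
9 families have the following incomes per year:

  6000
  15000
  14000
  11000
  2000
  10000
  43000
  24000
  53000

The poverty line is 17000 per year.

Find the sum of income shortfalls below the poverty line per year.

44000

Incomes under z: 2000, 6000, 10000, 11000, 14000, 15000 (q = 6 of N = 9).
Individual gaps: 17000−2000 = 15000; 17000−6000 = 11000; 17000−10000 = 7000; 17000−11000 = 6000; 17000−14000 = 3000; 17000−15000 = 2000.
Aggregate gap = 44000.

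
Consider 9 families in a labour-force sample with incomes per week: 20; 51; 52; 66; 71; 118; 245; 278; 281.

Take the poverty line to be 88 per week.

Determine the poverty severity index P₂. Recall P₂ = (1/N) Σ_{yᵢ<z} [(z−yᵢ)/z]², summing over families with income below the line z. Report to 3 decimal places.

Incomes under z: 20, 51, 52, 66, 71 (q = 5 of N = 9).
Gap ratios (z−y)/z: (88−20)/88 = 0.7727; (88−51)/88 = 0.4205; (88−52)/88 = 0.4091; (88−66)/88 = 0.2500; (88−71)/88 = 0.1932.
Squared: 0.5971; 0.1768; 0.1674; 0.0625; 0.0373.
Sum = 1.041064; P₂ = 1.041064 / 9 = 0.116.

0.116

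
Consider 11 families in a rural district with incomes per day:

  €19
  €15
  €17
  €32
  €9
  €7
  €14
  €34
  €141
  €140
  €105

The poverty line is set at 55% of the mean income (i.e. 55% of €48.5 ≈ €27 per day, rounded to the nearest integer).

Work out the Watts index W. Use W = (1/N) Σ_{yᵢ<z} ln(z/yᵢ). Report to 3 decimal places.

0.410

Poor units: €7, €9, €14, €15, €17, €19 (q = 6 of N = 11).
Log gaps: ln(27/7) = 1.3499; ln(27/9) = 1.0986; ln(27/14) = 0.6568; ln(27/15) = 0.5878; ln(27/17) = 0.4626; ln(27/19) = 0.3514.
W = 4.507127 / 11 = 0.410.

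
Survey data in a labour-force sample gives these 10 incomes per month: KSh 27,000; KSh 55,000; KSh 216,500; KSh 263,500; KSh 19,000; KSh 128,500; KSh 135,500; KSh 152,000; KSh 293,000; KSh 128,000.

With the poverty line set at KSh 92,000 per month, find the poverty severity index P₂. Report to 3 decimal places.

Below z: KSh 19,000, KSh 27,000, KSh 55,000 (q = 3 of N = 10).
Normalized shortfalls: (92000−19000)/92000 = 0.7935; (92000−27000)/92000 = 0.7065; (92000−55000)/92000 = 0.4022.
Squared: 0.6296; 0.4992; 0.1617.
Sum = 1.290525; P₂ = 1.290525 / 10 = 0.129.

0.129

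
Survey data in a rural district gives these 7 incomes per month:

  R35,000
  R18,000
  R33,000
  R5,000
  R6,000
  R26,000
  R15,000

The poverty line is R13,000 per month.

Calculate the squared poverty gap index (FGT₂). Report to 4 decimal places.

0.0955

Poor units: R5,000, R6,000 (q = 2 of N = 7).
Normalized shortfalls: (13000−5000)/13000 = 0.6154; (13000−6000)/13000 = 0.5385.
Squared: 0.3787; 0.2899.
Sum = 0.668639; P₂ = 0.668639 / 7 = 0.0955.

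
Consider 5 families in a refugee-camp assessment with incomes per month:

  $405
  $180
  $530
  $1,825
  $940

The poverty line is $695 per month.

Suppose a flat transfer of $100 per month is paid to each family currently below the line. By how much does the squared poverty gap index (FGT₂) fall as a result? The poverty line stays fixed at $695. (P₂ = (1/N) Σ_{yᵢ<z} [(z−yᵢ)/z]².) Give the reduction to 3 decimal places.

0.068

Before: below the line — $180, $405, $530; squared poverty gap index (FGT₂) = 0.15591.
After the $100 transfer: below the line — $280, $505, $630; squared poverty gap index (FGT₂) = 0.08801.
Reduction = 0.15591 − 0.08801 = 0.068.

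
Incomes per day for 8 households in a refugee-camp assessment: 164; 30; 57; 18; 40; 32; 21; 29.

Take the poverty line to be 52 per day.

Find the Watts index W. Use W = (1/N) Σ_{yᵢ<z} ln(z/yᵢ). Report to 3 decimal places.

Below z: 18, 21, 29, 30, 32, 40 (q = 6 of N = 8).
ln(z/y) terms: ln(52/18) = 1.0609; ln(52/21) = 0.9067; ln(52/29) = 0.5839; ln(52/30) = 0.5500; ln(52/32) = 0.4855; ln(52/40) = 0.2624.
W = 3.849460 / 8 = 0.481.

0.481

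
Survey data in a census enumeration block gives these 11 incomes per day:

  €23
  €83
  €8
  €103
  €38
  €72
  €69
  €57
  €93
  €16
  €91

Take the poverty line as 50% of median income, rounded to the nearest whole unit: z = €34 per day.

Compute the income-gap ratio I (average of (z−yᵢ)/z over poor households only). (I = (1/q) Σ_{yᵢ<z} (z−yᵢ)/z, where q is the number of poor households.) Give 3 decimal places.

0.539

Poor units: €8, €16, €23 (q = 3 of N = 11).
Relative gaps: 0.7647, 0.5294, 0.3235; sum = 1.617647.
I averages over the q = 3 poor units only: 1.617647 / 3 = 0.539.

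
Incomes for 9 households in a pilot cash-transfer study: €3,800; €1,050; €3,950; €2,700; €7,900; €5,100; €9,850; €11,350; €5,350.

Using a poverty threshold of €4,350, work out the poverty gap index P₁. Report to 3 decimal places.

0.151

Below the line: €1,050, €2,700, €3,800, €3,950 (q = 4 of N = 9).
Gap ratios (z−y)/z: (4350−1050)/4350 = 0.7586; (4350−2700)/4350 = 0.3793; (4350−3800)/4350 = 0.1264; (4350−3950)/4350 = 0.0920.
Σ = 1.356322. Dividing by the full population N = 9 gives P₁ = 0.151.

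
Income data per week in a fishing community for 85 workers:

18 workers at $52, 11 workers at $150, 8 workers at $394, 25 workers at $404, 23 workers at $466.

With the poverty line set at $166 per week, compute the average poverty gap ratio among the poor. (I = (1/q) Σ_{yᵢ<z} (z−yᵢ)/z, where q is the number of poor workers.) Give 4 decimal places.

Poor units: 18×$52, 11×$150 (q = 29 of N = 85).
Relative gaps: 0.6867 (×18), 0.0964 (×11); sum = 13.421687.
I averages over the q = 29 poor units only: 13.421687 / 29 = 0.4628.

0.4628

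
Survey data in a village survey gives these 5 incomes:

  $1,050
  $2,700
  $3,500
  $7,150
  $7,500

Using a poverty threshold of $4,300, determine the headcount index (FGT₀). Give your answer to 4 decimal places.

3 of the 5 individuals have income below $4,300.
H = 3/5 = 0.6000.

0.6000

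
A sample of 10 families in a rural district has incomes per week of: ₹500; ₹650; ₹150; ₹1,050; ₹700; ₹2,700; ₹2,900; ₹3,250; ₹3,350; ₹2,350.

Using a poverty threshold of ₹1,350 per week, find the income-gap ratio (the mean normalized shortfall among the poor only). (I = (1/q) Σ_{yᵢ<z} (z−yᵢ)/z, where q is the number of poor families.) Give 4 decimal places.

Below the line: ₹150, ₹500, ₹650, ₹700, ₹1,050 (q = 5 of N = 10).
Shortfall ratios (z−y)/z: 0.8889, 0.6296, 0.5185, 0.4815, 0.2222; sum = 2.740741.
The income-gap ratio divides by q (the poor only): 2.740741 / 5 = 0.5481.

0.5481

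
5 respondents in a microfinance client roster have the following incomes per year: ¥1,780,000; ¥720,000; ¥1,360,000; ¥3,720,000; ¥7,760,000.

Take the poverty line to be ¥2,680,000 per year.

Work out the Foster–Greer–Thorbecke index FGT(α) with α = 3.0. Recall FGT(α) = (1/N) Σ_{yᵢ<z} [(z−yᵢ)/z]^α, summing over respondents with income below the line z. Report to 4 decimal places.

0.1097

Below z: ¥720,000, ¥1,360,000, ¥1,780,000 (q = 3 of N = 5).
Relative gaps: (2680000−720000)/2680000 = 0.7313; (2680000−1360000)/2680000 = 0.4925; (2680000−1780000)/2680000 = 0.3358.
Raised to α = 3.0: 0.39117; 0.11949; 0.03787.
Sum = 0.548527; FGT(3.0) = 0.548527 / 5 = 0.1097.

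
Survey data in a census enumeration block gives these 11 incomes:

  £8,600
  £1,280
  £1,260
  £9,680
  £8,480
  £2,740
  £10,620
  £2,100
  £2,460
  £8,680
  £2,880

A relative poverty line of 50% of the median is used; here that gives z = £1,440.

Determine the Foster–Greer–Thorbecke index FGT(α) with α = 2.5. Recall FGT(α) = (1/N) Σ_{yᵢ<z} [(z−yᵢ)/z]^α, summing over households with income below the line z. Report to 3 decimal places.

Below z: £1,260, £1,280 (q = 2 of N = 11).
Normalized shortfalls: (1440−1260)/1440 = 0.1250; (1440−1280)/1440 = 0.1111.
Raised to α = 2.5: 0.00552; 0.00412.
Sum = 0.009639; FGT(2.5) = 0.009639 / 11 = 0.001.

0.001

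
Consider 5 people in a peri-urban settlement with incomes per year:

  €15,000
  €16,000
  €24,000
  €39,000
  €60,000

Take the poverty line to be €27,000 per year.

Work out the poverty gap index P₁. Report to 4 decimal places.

0.1926

Poor units: €15,000, €16,000, €24,000 (q = 3 of N = 5).
Gap ratios (z−y)/z: (27000−15000)/27000 = 0.4444; (27000−16000)/27000 = 0.4074; (27000−24000)/27000 = 0.1111.
Σ = 0.962963. Dividing by the full population N = 5 gives P₁ = 0.1926.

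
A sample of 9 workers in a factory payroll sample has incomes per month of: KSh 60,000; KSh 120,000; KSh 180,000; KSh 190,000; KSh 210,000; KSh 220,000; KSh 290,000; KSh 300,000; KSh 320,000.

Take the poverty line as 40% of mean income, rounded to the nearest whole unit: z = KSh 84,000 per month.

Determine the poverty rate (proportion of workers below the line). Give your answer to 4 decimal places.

1 of the 9 workers have income below KSh 84,000.
H = 1/9 = 0.1111.

0.1111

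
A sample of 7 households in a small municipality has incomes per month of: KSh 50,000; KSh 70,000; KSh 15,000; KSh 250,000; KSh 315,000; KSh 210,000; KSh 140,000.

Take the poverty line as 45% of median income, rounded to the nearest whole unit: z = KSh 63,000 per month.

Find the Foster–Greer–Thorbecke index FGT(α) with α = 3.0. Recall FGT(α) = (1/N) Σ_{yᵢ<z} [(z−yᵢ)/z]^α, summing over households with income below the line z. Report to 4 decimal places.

Incomes under z: KSh 15,000, KSh 50,000 (q = 2 of N = 7).
Shortfall ratios: (63000−15000)/63000 = 0.7619; (63000−50000)/63000 = 0.2063.
Raised to α = 3.0: 0.44228; 0.00879.
Sum = 0.451071; FGT(3.0) = 0.451071 / 7 = 0.0644.

0.0644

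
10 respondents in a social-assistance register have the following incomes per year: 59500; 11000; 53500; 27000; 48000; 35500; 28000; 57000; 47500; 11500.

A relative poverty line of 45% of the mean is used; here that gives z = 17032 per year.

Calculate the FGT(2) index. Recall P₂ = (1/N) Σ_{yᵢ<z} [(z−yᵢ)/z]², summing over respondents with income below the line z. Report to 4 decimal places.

0.0231

Below z: 11000, 11500 (q = 2 of N = 10).
Shortfall ratios: (17032−11000)/17032 = 0.3542; (17032−11500)/17032 = 0.3248.
Squared: 0.1254; 0.1055.
Sum = 0.230922; P₂ = 0.230922 / 10 = 0.0231.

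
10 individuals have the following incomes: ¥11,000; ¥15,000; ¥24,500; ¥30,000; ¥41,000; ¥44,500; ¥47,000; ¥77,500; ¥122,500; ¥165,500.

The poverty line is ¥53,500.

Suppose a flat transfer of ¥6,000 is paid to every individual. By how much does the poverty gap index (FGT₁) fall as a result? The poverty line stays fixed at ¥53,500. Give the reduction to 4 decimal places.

0.0785

Before: below the line — ¥11,000, ¥15,000, ¥24,500, ¥30,000, ¥41,000, ¥44,500, ¥47,000; poverty gap index (FGT₁) = 0.301869.
After the ¥6,000 transfer: below the line — ¥17,000, ¥21,000, ¥30,500, ¥36,000, ¥47,000, ¥50,500, ¥53,000; poverty gap index (FGT₁) = 0.223364.
Reduction = 0.301869 − 0.223364 = 0.0785.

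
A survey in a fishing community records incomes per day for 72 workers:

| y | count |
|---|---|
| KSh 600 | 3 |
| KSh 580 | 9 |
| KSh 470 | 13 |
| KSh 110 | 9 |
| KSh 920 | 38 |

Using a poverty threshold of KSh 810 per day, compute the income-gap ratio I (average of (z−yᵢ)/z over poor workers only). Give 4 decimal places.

0.4873

Below the line: 9×KSh 110, 13×KSh 470, 9×KSh 580, 3×KSh 600 (q = 34 of N = 72).
Shortfall ratios (z−y)/z: 0.8642 (×9), 0.4198 (×13), 0.2840 (×9), 0.2593 (×3); sum = 16.567901.
The income-gap ratio divides by q (the poor only): 16.567901 / 34 = 0.4873.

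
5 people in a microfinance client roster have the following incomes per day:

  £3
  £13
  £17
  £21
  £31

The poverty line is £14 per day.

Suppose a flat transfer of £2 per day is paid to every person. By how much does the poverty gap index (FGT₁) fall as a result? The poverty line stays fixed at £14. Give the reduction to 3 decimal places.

0.043

Before: below the line — £3, £13; poverty gap index (FGT₁) = 0.17143.
After the £2 transfer: below the line — £5; poverty gap index (FGT₁) = 0.12857.
Reduction = 0.17143 − 0.12857 = 0.043.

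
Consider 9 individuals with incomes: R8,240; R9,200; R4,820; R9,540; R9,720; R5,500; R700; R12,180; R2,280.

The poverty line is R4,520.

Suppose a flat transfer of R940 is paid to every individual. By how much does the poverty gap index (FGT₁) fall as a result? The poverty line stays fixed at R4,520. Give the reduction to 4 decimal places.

Before: below the line — R700, R2,280; poverty gap index (FGT₁) = 0.148968.
After the R940 transfer: below the line — R1,640, R3,220; poverty gap index (FGT₁) = 0.102753.
Reduction = 0.148968 − 0.102753 = 0.0462.

0.0462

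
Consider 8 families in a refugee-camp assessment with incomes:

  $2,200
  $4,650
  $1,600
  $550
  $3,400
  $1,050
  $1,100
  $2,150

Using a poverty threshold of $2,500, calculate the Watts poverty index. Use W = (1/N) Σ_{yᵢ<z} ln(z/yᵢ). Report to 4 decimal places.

Below z: $550, $1,050, $1,100, $1,600, $2,150, $2,200 (q = 6 of N = 8).
Log shortfalls: ln(2500/550) = 1.5141; ln(2500/1050) = 0.8675; ln(2500/1100) = 0.8210; ln(2500/1600) = 0.4463; ln(2500/2150) = 0.1508; ln(2500/2200) = 0.1278.
W = 3.927552 / 8 = 0.4909.

0.4909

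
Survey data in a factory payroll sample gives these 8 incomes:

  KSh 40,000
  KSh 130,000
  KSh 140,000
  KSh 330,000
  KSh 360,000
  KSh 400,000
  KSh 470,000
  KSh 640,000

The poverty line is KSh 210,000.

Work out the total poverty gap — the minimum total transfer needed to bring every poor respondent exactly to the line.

Poor units: KSh 40,000, KSh 130,000, KSh 140,000 (q = 3 of N = 8).
Individual gaps: 210000−40000 = 170000; 210000−130000 = 80000; 210000−140000 = 70000.
Aggregate gap = KSh 320,000.

KSh 320,000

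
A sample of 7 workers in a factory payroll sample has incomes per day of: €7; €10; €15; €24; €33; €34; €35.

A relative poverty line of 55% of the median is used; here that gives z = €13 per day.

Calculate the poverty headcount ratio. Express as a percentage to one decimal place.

2 of the 7 workers have income below €13.
H = 2/7 = 28.6%.

28.6%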